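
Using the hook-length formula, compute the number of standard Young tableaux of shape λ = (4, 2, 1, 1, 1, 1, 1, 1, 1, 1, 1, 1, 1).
# SYT of shape (4, 2, 1, 1, 1, 1, 1, 1, 1, 1, 1, 1, 1) = 5355

Hook-length formula: f^λ = n! / Π hook(c), product over all cells c of the Young diagram. For λ = (4, 2, 1, 1, 1, 1, 1, 1, 1, 1, 1, 1, 1), n = 17 boxes. Hook lengths by row (left-to-right, top-to-bottom): [16, 4, 2, 1]; [13, 1]; [11]; [10]; [9]; [8]; [7]; [6]; [5]; [4]; [3]; [2]; [1]. Product of hooks = 66421555200. So f^λ = 17! / 66421555200 = 355687428096000 / 66421555200 = 5355.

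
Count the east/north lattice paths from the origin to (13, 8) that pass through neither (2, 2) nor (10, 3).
Number of paths = 116242

Inclusion–exclusion. Total paths: C(21, 13) = 203490. Through P₁: C(4, 2)·C(17, 11) = 74256. Through P₂: C(13, 10)·C(8, 3) = 16016. Since P₁ is strictly southwest of P₂, a monotone path through both must visit P₁ then P₂; paths through both = C(4, 2)·C(9, 8)·C(8, 3) = 3024. Avoid both = 203490 − 74256 − 16016 + 3024 = 116242.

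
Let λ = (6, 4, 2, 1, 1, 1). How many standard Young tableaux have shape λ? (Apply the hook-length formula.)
# SYT of shape (6, 4, 2, 1, 1, 1) = 221130

Hook-length formula: f^λ = n! / Π hook(c), product over all cells c of the Young diagram. For λ = (6, 4, 2, 1, 1, 1), n = 15 boxes. Hook lengths by row (left-to-right, top-to-bottom): [11, 7, 5, 4, 2, 1]; [8, 4, 2, 1]; [5, 1]; [3]; [2]; [1]. Product of hooks = 5913600. So f^λ = 15! / 5913600 = 1307674368000 / 5913600 = 221130.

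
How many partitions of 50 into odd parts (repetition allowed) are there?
p_odd(50) = 3658

Enumerate partitions using only odd parts via the recurrence o(n, m) = o(n, m−2) + o(n−m, m) over odd m, starting from the largest odd part ≤ n. This gives p_odd(50) = 3658. (Euler's theorem: equals the count of distinct-part partitions.)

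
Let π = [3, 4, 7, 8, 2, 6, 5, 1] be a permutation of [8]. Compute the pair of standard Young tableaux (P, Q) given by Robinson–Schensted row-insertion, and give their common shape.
P = [1, 4, 5, 8] / [2, 6] / [3] / [7];  Q = [1, 2, 3, 4] / [5, 6] / [7] / [8];  common shape = (4, 2, 1, 1)

Row-insert the values π_1, π_2, … into P one at a time, bumping the leftmost entry strictly greater than the inserted value down to the next row. The recording tableau Q records, in position (i, j), the step at which that cell was added to P.
  Insert 3 (step 1): P = [3];  Q = [1]
  Insert 4 (step 2): P = [3, 4];  Q = [1, 2]
  Insert 7 (step 3): P = [3, 4, 7];  Q = [1, 2, 3]
  Insert 8 (step 4): P = [3, 4, 7, 8];  Q = [1, 2, 3, 4]
  Insert 2 (step 5): P = [2, 4, 7, 8] / [3];  Q = [1, 2, 3, 4] / [5]
  Insert 6 (step 6): P = [2, 4, 6, 8] / [3, 7];  Q = [1, 2, 3, 4] / [5, 6]
  Insert 5 (step 7): P = [2, 4, 5, 8] / [3, 6] / [7];  Q = [1, 2, 3, 4] / [5, 6] / [7]
  Insert 1 (step 8): P = [1, 4, 5, 8] / [2, 6] / [3] / [7];  Q = [1, 2, 3, 4] / [5, 6] / [7] / [8]
Final shape: (4, 2, 1, 1).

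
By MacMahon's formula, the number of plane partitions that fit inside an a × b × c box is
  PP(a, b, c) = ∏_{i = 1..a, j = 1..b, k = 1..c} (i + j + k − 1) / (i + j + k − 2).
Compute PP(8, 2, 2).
PP(8, 2, 2) = 825

Evaluate the triple product over i = 1..8, j = 1..2, k = 1..2. The factors are (2/1) · (3/2) · (3/2) · (4/3) · (3/2) · (4/3) · (4/3) · (5/4) · … (32 factors total). The numerators and denominators telescope so the product is an integer; carrying out the multiplication exactly gives PP(8, 2, 2) = 825.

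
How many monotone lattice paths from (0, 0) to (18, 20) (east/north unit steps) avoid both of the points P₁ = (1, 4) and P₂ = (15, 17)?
Number of paths = 18435360660

Inclusion–exclusion. Total paths: C(38, 18) = 33578000610. Through P₁: C(5, 1)·C(33, 17) = 5834015550. Through P₂: C(32, 15)·C(6, 3) = 11314454400. Since P₁ is strictly southwest of P₂, a monotone path through both must visit P₁ then P₂; paths through both = C(5, 1)·C(27, 14)·C(6, 3) = 2005830000. Avoid both = 33578000610 − 5834015550 − 11314454400 + 2005830000 = 18435360660.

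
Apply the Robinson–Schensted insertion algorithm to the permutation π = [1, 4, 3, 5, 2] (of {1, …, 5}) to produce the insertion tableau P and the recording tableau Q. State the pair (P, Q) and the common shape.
P = [1, 2, 5] / [3] / [4];  Q = [1, 2, 4] / [3] / [5];  common shape = (3, 1, 1)

Row-insert the values π_1, π_2, … into P one at a time, bumping the leftmost entry strictly greater than the inserted value down to the next row. The recording tableau Q records, in position (i, j), the step at which that cell was added to P.
  Insert 1 (step 1): P = [1];  Q = [1]
  Insert 4 (step 2): P = [1, 4];  Q = [1, 2]
  Insert 3 (step 3): P = [1, 3] / [4];  Q = [1, 2] / [3]
  Insert 5 (step 4): P = [1, 3, 5] / [4];  Q = [1, 2, 4] / [3]
  Insert 2 (step 5): P = [1, 2, 5] / [3] / [4];  Q = [1, 2, 4] / [3] / [5]
Final shape: (3, 1, 1).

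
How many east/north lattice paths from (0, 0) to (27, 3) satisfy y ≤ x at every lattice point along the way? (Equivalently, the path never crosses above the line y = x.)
Number of paths = 3625

By the reflection principle (André's argument), the number of monotone paths to (27, 3) with n ≤ m that never go above y = x is C(30, 27) − C(30, 28) = 4060 − 435 = 3625.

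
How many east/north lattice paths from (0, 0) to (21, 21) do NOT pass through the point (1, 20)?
Number of paths = 538257873999

Total paths from (0, 0) to (21, 21): C(42, 21) = 538257874440. Paths through (1, 20): (paths (0, 0) → (1, 20)) × (paths (1, 20) → (21, 21)) = C(21, 1) · C(21, 20) = 21 · 21 = 441. Avoidance count = 538257874440 − 441 = 538257873999.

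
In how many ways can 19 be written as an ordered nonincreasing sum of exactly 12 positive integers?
p(19, 12 parts) = 15

Partitions of n into exactly k parts are in bijection with partitions of n − k into at most k parts (subtract 1 from each part). So p(19, exactly 12) = p(7, parts ≤ 12). Computing via the recurrence p(m, j) = p(m, j−1) + p(m−j, j) gives 15.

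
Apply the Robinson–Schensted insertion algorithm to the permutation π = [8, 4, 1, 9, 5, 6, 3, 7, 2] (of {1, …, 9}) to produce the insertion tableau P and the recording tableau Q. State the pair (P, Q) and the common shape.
P = [1, 2, 6, 7] / [3, 5] / [4, 9] / [8];  Q = [1, 4, 6, 8] / [2, 5] / [3, 7] / [9];  common shape = (4, 2, 2, 1)

Row-insert the values π_1, π_2, … into P one at a time, bumping the leftmost entry strictly greater than the inserted value down to the next row. The recording tableau Q records, in position (i, j), the step at which that cell was added to P.
  Insert 8 (step 1): P = [8];  Q = [1]
  Insert 4 (step 2): P = [4] / [8];  Q = [1] / [2]
  Insert 1 (step 3): P = [1] / [4] / [8];  Q = [1] / [2] / [3]
  Insert 9 (step 4): P = [1, 9] / [4] / [8];  Q = [1, 4] / [2] / [3]
  Insert 5 (step 5): P = [1, 5] / [4, 9] / [8];  Q = [1, 4] / [2, 5] / [3]
  Insert 6 (step 6): P = [1, 5, 6] / [4, 9] / [8];  Q = [1, 4, 6] / [2, 5] / [3]
  Insert 3 (step 7): P = [1, 3, 6] / [4, 5] / [8, 9];  Q = [1, 4, 6] / [2, 5] / [3, 7]
  Insert 7 (step 8): P = [1, 3, 6, 7] / [4, 5] / [8, 9];  Q = [1, 4, 6, 8] / [2, 5] / [3, 7]
  Insert 2 (step 9): P = [1, 2, 6, 7] / [3, 5] / [4, 9] / [8];  Q = [1, 4, 6, 8] / [2, 5] / [3, 7] / [9]
Final shape: (4, 2, 2, 1).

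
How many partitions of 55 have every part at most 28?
p(55, parts ≤ 28) = 439544

Use the recurrence p(n, m) = p(n, m−1) + p(n−m, m): either the largest part is < m (count p(n, m−1)) or the largest part is exactly m (remove one copy of m, count p(n−m, m)). With p(0, ·) = 1 this gives p(55, parts ≤ 28) = 439544. (By conjugating Young diagrams, this also counts partitions of 55 into at most 28 parts.)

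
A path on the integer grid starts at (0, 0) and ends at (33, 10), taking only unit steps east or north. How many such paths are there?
Number of paths = 1917334783

A monotone lattice path from (0, 0) to (33, 10) consists of 33 east steps and 10 north steps in some order, so it is determined by which 33 of the 43 steps are east. The count is C(43, 33) = 1917334783.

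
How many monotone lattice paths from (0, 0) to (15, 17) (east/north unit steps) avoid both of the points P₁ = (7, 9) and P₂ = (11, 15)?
Number of paths = 338633520

Inclusion–exclusion. Total paths: C(32, 15) = 565722720. Through P₁: C(16, 7)·C(16, 8) = 147232800. Through P₂: C(26, 11)·C(6, 4) = 115892400. Since P₁ is strictly southwest of P₂, a monotone path through both must visit P₁ then P₂; paths through both = C(16, 7)·C(10, 4)·C(6, 4) = 36036000. Avoid both = 565722720 − 147232800 − 115892400 + 36036000 = 338633520.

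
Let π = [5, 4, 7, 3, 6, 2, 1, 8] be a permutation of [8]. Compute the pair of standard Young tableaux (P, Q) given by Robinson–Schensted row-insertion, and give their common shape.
P = [1, 6, 8] / [2, 7] / [3] / [4] / [5];  Q = [1, 3, 8] / [2, 5] / [4] / [6] / [7];  common shape = (3, 2, 1, 1, 1)

Row-insert the values π_1, π_2, … into P one at a time, bumping the leftmost entry strictly greater than the inserted value down to the next row. The recording tableau Q records, in position (i, j), the step at which that cell was added to P.
  Insert 5 (step 1): P = [5];  Q = [1]
  Insert 4 (step 2): P = [4] / [5];  Q = [1] / [2]
  Insert 7 (step 3): P = [4, 7] / [5];  Q = [1, 3] / [2]
  Insert 3 (step 4): P = [3, 7] / [4] / [5];  Q = [1, 3] / [2] / [4]
  Insert 6 (step 5): P = [3, 6] / [4, 7] / [5];  Q = [1, 3] / [2, 5] / [4]
  Insert 2 (step 6): P = [2, 6] / [3, 7] / [4] / [5];  Q = [1, 3] / [2, 5] / [4] / [6]
  Insert 1 (step 7): P = [1, 6] / [2, 7] / [3] / [4] / [5];  Q = [1, 3] / [2, 5] / [4] / [6] / [7]
  Insert 8 (step 8): P = [1, 6, 8] / [2, 7] / [3] / [4] / [5];  Q = [1, 3, 8] / [2, 5] / [4] / [6] / [7]
Final shape: (3, 2, 1, 1, 1).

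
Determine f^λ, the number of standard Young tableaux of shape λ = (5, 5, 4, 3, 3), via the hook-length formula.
# SYT of shape (5, 5, 4, 3, 3) = 34641750

Hook-length formula: f^λ = n! / Π hook(c), product over all cells c of the Young diagram. For λ = (5, 5, 4, 3, 3), n = 20 boxes. Hook lengths by row (left-to-right, top-to-bottom): [9, 8, 7, 4, 2]; [8, 7, 6, 3, 1]; [6, 5, 4, 1]; [4, 3, 2]; [3, 2, 1]. Product of hooks = 70230343680. So f^λ = 20! / 70230343680 = 2432902008176640000 / 70230343680 = 34641750.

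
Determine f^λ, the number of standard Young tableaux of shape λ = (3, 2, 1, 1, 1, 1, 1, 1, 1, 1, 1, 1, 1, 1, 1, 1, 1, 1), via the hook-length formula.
# SYT of shape (3, 2, 1, 1, 1, 1, 1, 1, 1, 1, 1, 1, 1, 1, 1, 1, 1, 1) = 2261

Hook-length formula: f^λ = n! / Π hook(c), product over all cells c of the Young diagram. For λ = (3, 2, 1, 1, 1, 1, 1, 1, 1, 1, 1, 1, 1, 1, 1, 1, 1, 1), n = 21 boxes. Hook lengths by row (left-to-right, top-to-bottom): [20, 3, 1]; [18, 1]; [16]; [15]; [14]; [13]; [12]; [11]; [10]; [9]; [8]; [7]; [6]; [5]; [4]; [3]; [2]; [1]. Product of hooks = 22596613079040000. So f^λ = 21! / 22596613079040000 = 51090942171709440000 / 22596613079040000 = 2261.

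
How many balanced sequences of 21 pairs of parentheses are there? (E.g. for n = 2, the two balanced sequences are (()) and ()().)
C_21 = 24466267020

These balanced parentheses are counted by the Catalan number C_n = (1/(n + 1)) · C(2n, n). For n = 21: C_21 = (1/22) · C(42, 21) = 538257874440/22 = 24466267020.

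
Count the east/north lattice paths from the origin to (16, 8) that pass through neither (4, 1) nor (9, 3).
Number of paths = 392451

Inclusion–exclusion. Total paths: C(24, 16) = 735471. Through P₁: C(5, 4)·C(19, 12) = 251940. Through P₂: C(12, 9)·C(12, 7) = 174240. Since P₁ is strictly southwest of P₂, a monotone path through both must visit P₁ then P₂; paths through both = C(5, 4)·C(7, 5)·C(12, 7) = 83160. Avoid both = 735471 − 251940 − 174240 + 83160 = 392451.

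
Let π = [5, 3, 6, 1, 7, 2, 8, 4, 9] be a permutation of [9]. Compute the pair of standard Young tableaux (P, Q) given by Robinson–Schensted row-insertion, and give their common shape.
P = [1, 2, 4, 8, 9] / [3, 6, 7] / [5];  Q = [1, 3, 5, 7, 9] / [2, 6, 8] / [4];  common shape = (5, 3, 1)

Row-insert the values π_1, π_2, … into P one at a time, bumping the leftmost entry strictly greater than the inserted value down to the next row. The recording tableau Q records, in position (i, j), the step at which that cell was added to P.
  Insert 5 (step 1): P = [5];  Q = [1]
  Insert 3 (step 2): P = [3] / [5];  Q = [1] / [2]
  Insert 6 (step 3): P = [3, 6] / [5];  Q = [1, 3] / [2]
  Insert 1 (step 4): P = [1, 6] / [3] / [5];  Q = [1, 3] / [2] / [4]
  Insert 7 (step 5): P = [1, 6, 7] / [3] / [5];  Q = [1, 3, 5] / [2] / [4]
  Insert 2 (step 6): P = [1, 2, 7] / [3, 6] / [5];  Q = [1, 3, 5] / [2, 6] / [4]
  Insert 8 (step 7): P = [1, 2, 7, 8] / [3, 6] / [5];  Q = [1, 3, 5, 7] / [2, 6] / [4]
  Insert 4 (step 8): P = [1, 2, 4, 8] / [3, 6, 7] / [5];  Q = [1, 3, 5, 7] / [2, 6, 8] / [4]
  Insert 9 (step 9): P = [1, 2, 4, 8, 9] / [3, 6, 7] / [5];  Q = [1, 3, 5, 7, 9] / [2, 6, 8] / [4]
Final shape: (5, 3, 1).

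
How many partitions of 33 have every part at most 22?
p(33, parts ≤ 22) = 10004

Use the recurrence p(n, m) = p(n, m−1) + p(n−m, m): either the largest part is < m (count p(n, m−1)) or the largest part is exactly m (remove one copy of m, count p(n−m, m)). With p(0, ·) = 1 this gives p(33, parts ≤ 22) = 10004. (By conjugating Young diagrams, this also counts partitions of 33 into at most 22 parts.)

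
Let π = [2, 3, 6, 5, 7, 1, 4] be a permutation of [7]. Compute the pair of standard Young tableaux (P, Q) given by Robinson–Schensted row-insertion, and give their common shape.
P = [1, 3, 4, 7] / [2, 5] / [6];  Q = [1, 2, 3, 5] / [4, 7] / [6];  common shape = (4, 2, 1)

Row-insert the values π_1, π_2, … into P one at a time, bumping the leftmost entry strictly greater than the inserted value down to the next row. The recording tableau Q records, in position (i, j), the step at which that cell was added to P.
  Insert 2 (step 1): P = [2];  Q = [1]
  Insert 3 (step 2): P = [2, 3];  Q = [1, 2]
  Insert 6 (step 3): P = [2, 3, 6];  Q = [1, 2, 3]
  Insert 5 (step 4): P = [2, 3, 5] / [6];  Q = [1, 2, 3] / [4]
  Insert 7 (step 5): P = [2, 3, 5, 7] / [6];  Q = [1, 2, 3, 5] / [4]
  Insert 1 (step 6): P = [1, 3, 5, 7] / [2] / [6];  Q = [1, 2, 3, 5] / [4] / [6]
  Insert 4 (step 7): P = [1, 3, 4, 7] / [2, 5] / [6];  Q = [1, 2, 3, 5] / [4, 7] / [6]
Final shape: (4, 2, 1).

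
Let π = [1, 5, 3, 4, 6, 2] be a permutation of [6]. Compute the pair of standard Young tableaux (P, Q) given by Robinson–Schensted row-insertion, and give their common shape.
P = [1, 2, 4, 6] / [3] / [5];  Q = [1, 2, 4, 5] / [3] / [6];  common shape = (4, 1, 1)

Row-insert the values π_1, π_2, … into P one at a time, bumping the leftmost entry strictly greater than the inserted value down to the next row. The recording tableau Q records, in position (i, j), the step at which that cell was added to P.
  Insert 1 (step 1): P = [1];  Q = [1]
  Insert 5 (step 2): P = [1, 5];  Q = [1, 2]
  Insert 3 (step 3): P = [1, 3] / [5];  Q = [1, 2] / [3]
  Insert 4 (step 4): P = [1, 3, 4] / [5];  Q = [1, 2, 4] / [3]
  Insert 6 (step 5): P = [1, 3, 4, 6] / [5];  Q = [1, 2, 4, 5] / [3]
  Insert 2 (step 6): P = [1, 2, 4, 6] / [3] / [5];  Q = [1, 2, 4, 5] / [3] / [6]
Final shape: (4, 1, 1).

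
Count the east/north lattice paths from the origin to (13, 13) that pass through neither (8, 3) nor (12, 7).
Number of paths = 9633239

Inclusion–exclusion. Total paths: C(26, 13) = 10400600. Through P₁: C(11, 8)·C(15, 5) = 495495. Through P₂: C(19, 12)·C(7, 1) = 352716. Since P₁ is strictly southwest of P₂, a monotone path through both must visit P₁ then P₂; paths through both = C(11, 8)·C(8, 4)·C(7, 1) = 80850. Avoid both = 10400600 − 495495 − 352716 + 80850 = 9633239.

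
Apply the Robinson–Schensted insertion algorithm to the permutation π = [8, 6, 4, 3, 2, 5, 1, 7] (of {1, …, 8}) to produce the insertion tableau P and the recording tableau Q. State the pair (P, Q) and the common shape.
P = [1, 5, 7] / [2] / [3] / [4] / [6] / [8];  Q = [1, 6, 8] / [2] / [3] / [4] / [5] / [7];  common shape = (3, 1, 1, 1, 1, 1)

Row-insert the values π_1, π_2, … into P one at a time, bumping the leftmost entry strictly greater than the inserted value down to the next row. The recording tableau Q records, in position (i, j), the step at which that cell was added to P.
  Insert 8 (step 1): P = [8];  Q = [1]
  Insert 6 (step 2): P = [6] / [8];  Q = [1] / [2]
  Insert 4 (step 3): P = [4] / [6] / [8];  Q = [1] / [2] / [3]
  Insert 3 (step 4): P = [3] / [4] / [6] / [8];  Q = [1] / [2] / [3] / [4]
  Insert 2 (step 5): P = [2] / [3] / [4] / [6] / [8];  Q = [1] / [2] / [3] / [4] / [5]
  Insert 5 (step 6): P = [2, 5] / [3] / [4] / [6] / [8];  Q = [1, 6] / [2] / [3] / [4] / [5]
  Insert 1 (step 7): P = [1, 5] / [2] / [3] / [4] / [6] / [8];  Q = [1, 6] / [2] / [3] / [4] / [5] / [7]
  Insert 7 (step 8): P = [1, 5, 7] / [2] / [3] / [4] / [6] / [8];  Q = [1, 6, 8] / [2] / [3] / [4] / [5] / [7]
Final shape: (3, 1, 1, 1, 1, 1).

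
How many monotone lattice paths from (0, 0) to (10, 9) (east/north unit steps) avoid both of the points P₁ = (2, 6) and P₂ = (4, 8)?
Number of paths = 85469

Inclusion–exclusion. Total paths: C(19, 10) = 92378. Through P₁: C(8, 2)·C(11, 8) = 4620. Through P₂: C(12, 4)·C(7, 6) = 3465. Since P₁ is strictly southwest of P₂, a monotone path through both must visit P₁ then P₂; paths through both = C(8, 2)·C(4, 2)·C(7, 6) = 1176. Avoid both = 92378 − 4620 − 3465 + 1176 = 85469.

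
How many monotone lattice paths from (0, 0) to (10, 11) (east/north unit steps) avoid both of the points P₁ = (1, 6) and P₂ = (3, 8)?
Number of paths = 323942

Inclusion–exclusion. Total paths: C(21, 10) = 352716. Through P₁: C(7, 1)·C(14, 9) = 14014. Through P₂: C(11, 3)·C(10, 7) = 19800. Since P₁ is strictly southwest of P₂, a monotone path through both must visit P₁ then P₂; paths through both = C(7, 1)·C(4, 2)·C(10, 7) = 5040. Avoid both = 352716 − 14014 − 19800 + 5040 = 323942.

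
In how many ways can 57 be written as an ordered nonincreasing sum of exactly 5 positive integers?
p(57, 5 parts) = 4319

Partitions of n into exactly k parts are in bijection with partitions of n − k into at most k parts (subtract 1 from each part). So p(57, exactly 5) = p(52, parts ≤ 5). Computing via the recurrence p(m, j) = p(m, j−1) + p(m−j, j) gives 4319.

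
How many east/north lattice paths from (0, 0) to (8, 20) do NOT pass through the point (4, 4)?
Number of paths = 2768955

Total paths from (0, 0) to (8, 20): C(28, 8) = 3108105. Paths through (4, 4): (paths (0, 0) → (4, 4)) × (paths (4, 4) → (8, 20)) = C(8, 4) · C(20, 4) = 70 · 4845 = 339150. Avoidance count = 3108105 − 339150 = 2768955.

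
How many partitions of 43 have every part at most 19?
p(43, parts ≤ 19) = 57503

Use the recurrence p(n, m) = p(n, m−1) + p(n−m, m): either the largest part is < m (count p(n, m−1)) or the largest part is exactly m (remove one copy of m, count p(n−m, m)). With p(0, ·) = 1 this gives p(43, parts ≤ 19) = 57503. (By conjugating Young diagrams, this also counts partitions of 43 into at most 19 parts.)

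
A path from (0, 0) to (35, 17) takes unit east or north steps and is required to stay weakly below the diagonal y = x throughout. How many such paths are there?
Number of paths = 11582393855305

By the reflection principle (André's argument), the number of monotone paths to (35, 17) with n ≤ m that never go above y = x is C(52, 35) − C(52, 36) = 21945588357420 − 10363194502115 = 11582393855305.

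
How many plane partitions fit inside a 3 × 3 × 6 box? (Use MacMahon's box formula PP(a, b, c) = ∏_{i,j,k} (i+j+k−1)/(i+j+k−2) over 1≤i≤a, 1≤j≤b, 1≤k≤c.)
PP(3, 3, 6) = 41580

Evaluate the triple product over i = 1..3, j = 1..3, k = 1..6. The factors are (2/1) · (3/2) · (4/3) · (5/4) · (6/5) · (7/6) · (3/2) · (4/3) · … (54 factors total). The numerators and denominators telescope so the product is an integer; carrying out the multiplication exactly gives PP(3, 3, 6) = 41580.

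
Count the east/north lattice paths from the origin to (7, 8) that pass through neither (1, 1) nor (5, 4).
Number of paths = 2163

Inclusion–exclusion. Total paths: C(15, 7) = 6435. Through P₁: C(2, 1)·C(13, 6) = 3432. Through P₂: C(9, 5)·C(6, 2) = 1890. Since P₁ is strictly southwest of P₂, a monotone path through both must visit P₁ then P₂; paths through both = C(2, 1)·C(7, 4)·C(6, 2) = 1050. Avoid both = 6435 − 3432 − 1890 + 1050 = 2163.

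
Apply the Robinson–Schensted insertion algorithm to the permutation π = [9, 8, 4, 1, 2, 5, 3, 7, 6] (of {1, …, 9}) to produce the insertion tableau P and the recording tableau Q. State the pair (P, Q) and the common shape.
P = [1, 2, 3, 6] / [4, 5, 7] / [8] / [9];  Q = [1, 5, 6, 8] / [2, 7, 9] / [3] / [4];  common shape = (4, 3, 1, 1)

Row-insert the values π_1, π_2, … into P one at a time, bumping the leftmost entry strictly greater than the inserted value down to the next row. The recording tableau Q records, in position (i, j), the step at which that cell was added to P.
  Insert 9 (step 1): P = [9];  Q = [1]
  Insert 8 (step 2): P = [8] / [9];  Q = [1] / [2]
  Insert 4 (step 3): P = [4] / [8] / [9];  Q = [1] / [2] / [3]
  Insert 1 (step 4): P = [1] / [4] / [8] / [9];  Q = [1] / [2] / [3] / [4]
  Insert 2 (step 5): P = [1, 2] / [4] / [8] / [9];  Q = [1, 5] / [2] / [3] / [4]
  Insert 5 (step 6): P = [1, 2, 5] / [4] / [8] / [9];  Q = [1, 5, 6] / [2] / [3] / [4]
  Insert 3 (step 7): P = [1, 2, 3] / [4, 5] / [8] / [9];  Q = [1, 5, 6] / [2, 7] / [3] / [4]
  Insert 7 (step 8): P = [1, 2, 3, 7] / [4, 5] / [8] / [9];  Q = [1, 5, 6, 8] / [2, 7] / [3] / [4]
  Insert 6 (step 9): P = [1, 2, 3, 6] / [4, 5, 7] / [8] / [9];  Q = [1, 5, 6, 8] / [2, 7, 9] / [3] / [4]
Final shape: (4, 3, 1, 1).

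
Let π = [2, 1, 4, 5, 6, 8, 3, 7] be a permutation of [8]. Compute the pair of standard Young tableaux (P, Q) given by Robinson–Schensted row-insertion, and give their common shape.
P = [1, 3, 5, 6, 7] / [2, 4, 8];  Q = [1, 3, 4, 5, 6] / [2, 7, 8];  common shape = (5, 3)

Row-insert the values π_1, π_2, … into P one at a time, bumping the leftmost entry strictly greater than the inserted value down to the next row. The recording tableau Q records, in position (i, j), the step at which that cell was added to P.
  Insert 2 (step 1): P = [2];  Q = [1]
  Insert 1 (step 2): P = [1] / [2];  Q = [1] / [2]
  Insert 4 (step 3): P = [1, 4] / [2];  Q = [1, 3] / [2]
  Insert 5 (step 4): P = [1, 4, 5] / [2];  Q = [1, 3, 4] / [2]
  Insert 6 (step 5): P = [1, 4, 5, 6] / [2];  Q = [1, 3, 4, 5] / [2]
  Insert 8 (step 6): P = [1, 4, 5, 6, 8] / [2];  Q = [1, 3, 4, 5, 6] / [2]
  Insert 3 (step 7): P = [1, 3, 5, 6, 8] / [2, 4];  Q = [1, 3, 4, 5, 6] / [2, 7]
  Insert 7 (step 8): P = [1, 3, 5, 6, 7] / [2, 4, 8];  Q = [1, 3, 4, 5, 6] / [2, 7, 8]
Final shape: (5, 3).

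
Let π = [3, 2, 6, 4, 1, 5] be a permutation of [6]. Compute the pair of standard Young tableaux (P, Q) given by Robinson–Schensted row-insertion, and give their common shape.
P = [1, 4, 5] / [2, 6] / [3];  Q = [1, 3, 6] / [2, 4] / [5];  common shape = (3, 2, 1)

Row-insert the values π_1, π_2, … into P one at a time, bumping the leftmost entry strictly greater than the inserted value down to the next row. The recording tableau Q records, in position (i, j), the step at which that cell was added to P.
  Insert 3 (step 1): P = [3];  Q = [1]
  Insert 2 (step 2): P = [2] / [3];  Q = [1] / [2]
  Insert 6 (step 3): P = [2, 6] / [3];  Q = [1, 3] / [2]
  Insert 4 (step 4): P = [2, 4] / [3, 6];  Q = [1, 3] / [2, 4]
  Insert 1 (step 5): P = [1, 4] / [2, 6] / [3];  Q = [1, 3] / [2, 4] / [5]
  Insert 5 (step 6): P = [1, 4, 5] / [2, 6] / [3];  Q = [1, 3, 6] / [2, 4] / [5]
Final shape: (3, 2, 1).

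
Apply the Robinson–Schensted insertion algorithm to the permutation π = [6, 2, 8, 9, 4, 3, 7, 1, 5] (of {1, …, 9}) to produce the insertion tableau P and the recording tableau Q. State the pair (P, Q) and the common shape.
P = [1, 3, 5] / [2, 7, 9] / [4, 8] / [6];  Q = [1, 3, 4] / [2, 5, 7] / [6, 9] / [8];  common shape = (3, 3, 2, 1)

Row-insert the values π_1, π_2, … into P one at a time, bumping the leftmost entry strictly greater than the inserted value down to the next row. The recording tableau Q records, in position (i, j), the step at which that cell was added to P.
  Insert 6 (step 1): P = [6];  Q = [1]
  Insert 2 (step 2): P = [2] / [6];  Q = [1] / [2]
  Insert 8 (step 3): P = [2, 8] / [6];  Q = [1, 3] / [2]
  Insert 9 (step 4): P = [2, 8, 9] / [6];  Q = [1, 3, 4] / [2]
  Insert 4 (step 5): P = [2, 4, 9] / [6, 8];  Q = [1, 3, 4] / [2, 5]
  Insert 3 (step 6): P = [2, 3, 9] / [4, 8] / [6];  Q = [1, 3, 4] / [2, 5] / [6]
  Insert 7 (step 7): P = [2, 3, 7] / [4, 8, 9] / [6];  Q = [1, 3, 4] / [2, 5, 7] / [6]
  Insert 1 (step 8): P = [1, 3, 7] / [2, 8, 9] / [4] / [6];  Q = [1, 3, 4] / [2, 5, 7] / [6] / [8]
  Insert 5 (step 9): P = [1, 3, 5] / [2, 7, 9] / [4, 8] / [6];  Q = [1, 3, 4] / [2, 5, 7] / [6, 9] / [8]
Final shape: (3, 3, 2, 1).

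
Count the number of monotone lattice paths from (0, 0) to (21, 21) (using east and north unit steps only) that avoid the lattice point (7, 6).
Number of paths = 405167042280

Total paths from (0, 0) to (21, 21): C(42, 21) = 538257874440. Paths through (7, 6): (paths (0, 0) → (7, 6)) × (paths (7, 6) → (21, 21)) = C(13, 7) · C(29, 14) = 1716 · 77558760 = 133090832160. Avoidance count = 538257874440 − 133090832160 = 405167042280.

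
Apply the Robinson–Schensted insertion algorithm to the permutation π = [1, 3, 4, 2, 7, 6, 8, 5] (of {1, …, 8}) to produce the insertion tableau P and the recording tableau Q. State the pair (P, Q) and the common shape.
P = [1, 2, 4, 5, 8] / [3, 6] / [7];  Q = [1, 2, 3, 5, 7] / [4, 6] / [8];  common shape = (5, 2, 1)

Row-insert the values π_1, π_2, … into P one at a time, bumping the leftmost entry strictly greater than the inserted value down to the next row. The recording tableau Q records, in position (i, j), the step at which that cell was added to P.
  Insert 1 (step 1): P = [1];  Q = [1]
  Insert 3 (step 2): P = [1, 3];  Q = [1, 2]
  Insert 4 (step 3): P = [1, 3, 4];  Q = [1, 2, 3]
  Insert 2 (step 4): P = [1, 2, 4] / [3];  Q = [1, 2, 3] / [4]
  Insert 7 (step 5): P = [1, 2, 4, 7] / [3];  Q = [1, 2, 3, 5] / [4]
  Insert 6 (step 6): P = [1, 2, 4, 6] / [3, 7];  Q = [1, 2, 3, 5] / [4, 6]
  Insert 8 (step 7): P = [1, 2, 4, 6, 8] / [3, 7];  Q = [1, 2, 3, 5, 7] / [4, 6]
  Insert 5 (step 8): P = [1, 2, 4, 5, 8] / [3, 6] / [7];  Q = [1, 2, 3, 5, 7] / [4, 6] / [8]
Final shape: (5, 2, 1).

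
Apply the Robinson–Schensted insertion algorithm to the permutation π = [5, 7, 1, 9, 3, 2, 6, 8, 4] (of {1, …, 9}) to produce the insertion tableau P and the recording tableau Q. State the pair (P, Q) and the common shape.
P = [1, 2, 4, 8] / [3, 6, 9] / [5, 7];  Q = [1, 2, 4, 8] / [3, 5, 7] / [6, 9];  common shape = (4, 3, 2)

Row-insert the values π_1, π_2, … into P one at a time, bumping the leftmost entry strictly greater than the inserted value down to the next row. The recording tableau Q records, in position (i, j), the step at which that cell was added to P.
  Insert 5 (step 1): P = [5];  Q = [1]
  Insert 7 (step 2): P = [5, 7];  Q = [1, 2]
  Insert 1 (step 3): P = [1, 7] / [5];  Q = [1, 2] / [3]
  Insert 9 (step 4): P = [1, 7, 9] / [5];  Q = [1, 2, 4] / [3]
  Insert 3 (step 5): P = [1, 3, 9] / [5, 7];  Q = [1, 2, 4] / [3, 5]
  Insert 2 (step 6): P = [1, 2, 9] / [3, 7] / [5];  Q = [1, 2, 4] / [3, 5] / [6]
  Insert 6 (step 7): P = [1, 2, 6] / [3, 7, 9] / [5];  Q = [1, 2, 4] / [3, 5, 7] / [6]
  Insert 8 (step 8): P = [1, 2, 6, 8] / [3, 7, 9] / [5];  Q = [1, 2, 4, 8] / [3, 5, 7] / [6]
  Insert 4 (step 9): P = [1, 2, 4, 8] / [3, 6, 9] / [5, 7];  Q = [1, 2, 4, 8] / [3, 5, 7] / [6, 9]
Final shape: (4, 3, 2).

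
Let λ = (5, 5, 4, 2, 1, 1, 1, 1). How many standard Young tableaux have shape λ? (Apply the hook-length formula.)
# SYT of shape (5, 5, 4, 2, 1, 1, 1, 1) = 88179000

Hook-length formula: f^λ = n! / Π hook(c), product over all cells c of the Young diagram. For λ = (5, 5, 4, 2, 1, 1, 1, 1), n = 20 boxes. Hook lengths by row (left-to-right, top-to-bottom): [12, 7, 5, 4, 2]; [11, 6, 4, 3, 1]; [9, 4, 2, 1]; [6, 1]; [4]; [3]; [2]; [1]. Product of hooks = 27590492160. So f^λ = 20! / 27590492160 = 2432902008176640000 / 27590492160 = 88179000.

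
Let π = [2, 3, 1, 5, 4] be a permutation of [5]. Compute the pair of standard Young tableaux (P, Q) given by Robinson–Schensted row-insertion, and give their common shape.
P = [1, 3, 4] / [2, 5];  Q = [1, 2, 4] / [3, 5];  common shape = (3, 2)

Row-insert the values π_1, π_2, … into P one at a time, bumping the leftmost entry strictly greater than the inserted value down to the next row. The recording tableau Q records, in position (i, j), the step at which that cell was added to P.
  Insert 2 (step 1): P = [2];  Q = [1]
  Insert 3 (step 2): P = [2, 3];  Q = [1, 2]
  Insert 1 (step 3): P = [1, 3] / [2];  Q = [1, 2] / [3]
  Insert 5 (step 4): P = [1, 3, 5] / [2];  Q = [1, 2, 4] / [3]
  Insert 4 (step 5): P = [1, 3, 4] / [2, 5];  Q = [1, 2, 4] / [3, 5]
Final shape: (3, 2).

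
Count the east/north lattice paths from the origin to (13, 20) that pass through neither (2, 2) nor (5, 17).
Number of paths = 362045430

Inclusion–exclusion. Total paths: C(33, 13) = 573166440. Through P₁: C(4, 2)·C(29, 11) = 207583740. Through P₂: C(22, 5)·C(11, 8) = 4345110. Since P₁ is strictly southwest of P₂, a monotone path through both must visit P₁ then P₂; paths through both = C(4, 2)·C(18, 3)·C(11, 8) = 807840. Avoid both = 573166440 − 207583740 − 4345110 + 807840 = 362045430.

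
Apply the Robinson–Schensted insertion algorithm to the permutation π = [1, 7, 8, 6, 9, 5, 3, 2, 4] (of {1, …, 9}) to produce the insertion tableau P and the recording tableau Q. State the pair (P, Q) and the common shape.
P = [1, 2, 4, 9] / [3, 8] / [5] / [6] / [7];  Q = [1, 2, 3, 5] / [4, 9] / [6] / [7] / [8];  common shape = (4, 2, 1, 1, 1)

Row-insert the values π_1, π_2, … into P one at a time, bumping the leftmost entry strictly greater than the inserted value down to the next row. The recording tableau Q records, in position (i, j), the step at which that cell was added to P.
  Insert 1 (step 1): P = [1];  Q = [1]
  Insert 7 (step 2): P = [1, 7];  Q = [1, 2]
  Insert 8 (step 3): P = [1, 7, 8];  Q = [1, 2, 3]
  Insert 6 (step 4): P = [1, 6, 8] / [7];  Q = [1, 2, 3] / [4]
  Insert 9 (step 5): P = [1, 6, 8, 9] / [7];  Q = [1, 2, 3, 5] / [4]
  Insert 5 (step 6): P = [1, 5, 8, 9] / [6] / [7];  Q = [1, 2, 3, 5] / [4] / [6]
  Insert 3 (step 7): P = [1, 3, 8, 9] / [5] / [6] / [7];  Q = [1, 2, 3, 5] / [4] / [6] / [7]
  Insert 2 (step 8): P = [1, 2, 8, 9] / [3] / [5] / [6] / [7];  Q = [1, 2, 3, 5] / [4] / [6] / [7] / [8]
  Insert 4 (step 9): P = [1, 2, 4, 9] / [3, 8] / [5] / [6] / [7];  Q = [1, 2, 3, 5] / [4, 9] / [6] / [7] / [8]
Final shape: (4, 2, 1, 1, 1).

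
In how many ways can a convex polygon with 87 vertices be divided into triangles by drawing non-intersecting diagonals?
C_85 = 1063353702922273835973036658043476458723103404520

These polygon triangulations are counted by the Catalan number C_n = (1/(n + 1)) · C(2n, n). For n = 85: C_85 = (1/86) · C(170, 85) = 91448418451315549893681152591738975450186892788720/86 = 1063353702922273835973036658043476458723103404520.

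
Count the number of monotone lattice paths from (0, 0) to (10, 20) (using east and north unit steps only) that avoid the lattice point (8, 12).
Number of paths = 24376365

Total paths from (0, 0) to (10, 20): C(30, 10) = 30045015. Paths through (8, 12): (paths (0, 0) → (8, 12)) × (paths (8, 12) → (10, 20)) = C(20, 8) · C(10, 2) = 125970 · 45 = 5668650. Avoidance count = 30045015 − 5668650 = 24376365.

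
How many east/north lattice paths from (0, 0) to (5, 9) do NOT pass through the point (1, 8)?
Number of paths = 1957

Total paths from (0, 0) to (5, 9): C(14, 5) = 2002. Paths through (1, 8): (paths (0, 0) → (1, 8)) × (paths (1, 8) → (5, 9)) = C(9, 1) · C(5, 4) = 9 · 5 = 45. Avoidance count = 2002 − 45 = 1957.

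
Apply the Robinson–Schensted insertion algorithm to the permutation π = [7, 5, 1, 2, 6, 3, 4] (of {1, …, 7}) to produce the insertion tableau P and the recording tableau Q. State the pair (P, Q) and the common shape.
P = [1, 2, 3, 4] / [5, 6] / [7];  Q = [1, 4, 5, 7] / [2, 6] / [3];  common shape = (4, 2, 1)

Row-insert the values π_1, π_2, … into P one at a time, bumping the leftmost entry strictly greater than the inserted value down to the next row. The recording tableau Q records, in position (i, j), the step at which that cell was added to P.
  Insert 7 (step 1): P = [7];  Q = [1]
  Insert 5 (step 2): P = [5] / [7];  Q = [1] / [2]
  Insert 1 (step 3): P = [1] / [5] / [7];  Q = [1] / [2] / [3]
  Insert 2 (step 4): P = [1, 2] / [5] / [7];  Q = [1, 4] / [2] / [3]
  Insert 6 (step 5): P = [1, 2, 6] / [5] / [7];  Q = [1, 4, 5] / [2] / [3]
  Insert 3 (step 6): P = [1, 2, 3] / [5, 6] / [7];  Q = [1, 4, 5] / [2, 6] / [3]
  Insert 4 (step 7): P = [1, 2, 3, 4] / [5, 6] / [7];  Q = [1, 4, 5, 7] / [2, 6] / [3]
Final shape: (4, 2, 1).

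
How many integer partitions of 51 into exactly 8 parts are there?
p(51, 8 parts) = 14012

Partitions of n into exactly k parts are in bijection with partitions of n − k into at most k parts (subtract 1 from each part). So p(51, exactly 8) = p(43, parts ≤ 8). Computing via the recurrence p(m, j) = p(m, j−1) + p(m−j, j) gives 14012.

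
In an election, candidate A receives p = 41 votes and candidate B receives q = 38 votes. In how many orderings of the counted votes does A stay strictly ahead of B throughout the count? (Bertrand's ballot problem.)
Strict-lead orderings = 1941701670546516308430

Total orderings of the 79 votes with 41 for A: C(79, 41) = 51131477324391596121990. By the Bertrand ballot formula (Cycle Lemma / reflection principle), the number of orderings in which A is strictly ahead of B throughout is (p − q)/(p + q) · C(p + q, p) = (41 − 38)/(41 + 38) · 51131477324391596121990 = 1941701670546516308430.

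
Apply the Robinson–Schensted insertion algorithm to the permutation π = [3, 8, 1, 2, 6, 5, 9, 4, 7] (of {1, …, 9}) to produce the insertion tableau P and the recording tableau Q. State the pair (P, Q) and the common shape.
P = [1, 2, 4, 7] / [3, 5, 9] / [6] / [8];  Q = [1, 2, 5, 7] / [3, 4, 9] / [6] / [8];  common shape = (4, 3, 1, 1)

Row-insert the values π_1, π_2, … into P one at a time, bumping the leftmost entry strictly greater than the inserted value down to the next row. The recording tableau Q records, in position (i, j), the step at which that cell was added to P.
  Insert 3 (step 1): P = [3];  Q = [1]
  Insert 8 (step 2): P = [3, 8];  Q = [1, 2]
  Insert 1 (step 3): P = [1, 8] / [3];  Q = [1, 2] / [3]
  Insert 2 (step 4): P = [1, 2] / [3, 8];  Q = [1, 2] / [3, 4]
  Insert 6 (step 5): P = [1, 2, 6] / [3, 8];  Q = [1, 2, 5] / [3, 4]
  Insert 5 (step 6): P = [1, 2, 5] / [3, 6] / [8];  Q = [1, 2, 5] / [3, 4] / [6]
  Insert 9 (step 7): P = [1, 2, 5, 9] / [3, 6] / [8];  Q = [1, 2, 5, 7] / [3, 4] / [6]
  Insert 4 (step 8): P = [1, 2, 4, 9] / [3, 5] / [6] / [8];  Q = [1, 2, 5, 7] / [3, 4] / [6] / [8]
  Insert 7 (step 9): P = [1, 2, 4, 7] / [3, 5, 9] / [6] / [8];  Q = [1, 2, 5, 7] / [3, 4, 9] / [6] / [8]
Final shape: (4, 3, 1, 1).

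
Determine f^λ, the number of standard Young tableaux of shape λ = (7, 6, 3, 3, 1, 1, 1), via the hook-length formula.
# SYT of shape (7, 6, 3, 3, 1, 1, 1) = 2387616000

Hook-length formula: f^λ = n! / Π hook(c), product over all cells c of the Young diagram. For λ = (7, 6, 3, 3, 1, 1, 1), n = 22 boxes. Hook lengths by row (left-to-right, top-to-bottom): [13, 9, 8, 5, 4, 3, 1]; [11, 7, 6, 3, 2, 1]; [7, 3, 2]; [6, 2, 1]; [3]; [2]; [1]. Product of hooks = 470762772480. So f^λ = 22! / 470762772480 = 1124000727777607680000 / 470762772480 = 2387616000.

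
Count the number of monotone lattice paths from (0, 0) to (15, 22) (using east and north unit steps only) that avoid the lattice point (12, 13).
Number of paths = 8220133760

Total paths from (0, 0) to (15, 22): C(37, 15) = 9364199760. Paths through (12, 13): (paths (0, 0) → (12, 13)) × (paths (12, 13) → (15, 22)) = C(25, 12) · C(12, 3) = 5200300 · 220 = 1144066000. Avoidance count = 9364199760 − 1144066000 = 8220133760.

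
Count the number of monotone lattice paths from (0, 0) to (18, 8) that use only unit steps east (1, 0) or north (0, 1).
Number of paths = 1562275

A monotone lattice path from (0, 0) to (18, 8) consists of 18 east steps and 8 north steps in some order, so it is determined by which 18 of the 26 steps are east. The count is C(26, 18) = 1562275.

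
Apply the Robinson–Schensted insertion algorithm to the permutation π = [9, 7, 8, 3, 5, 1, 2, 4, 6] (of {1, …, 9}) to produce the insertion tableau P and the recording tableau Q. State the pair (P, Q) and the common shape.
P = [1, 2, 4, 6] / [3, 5] / [7, 8] / [9];  Q = [1, 3, 8, 9] / [2, 5] / [4, 7] / [6];  common shape = (4, 2, 2, 1)

Row-insert the values π_1, π_2, … into P one at a time, bumping the leftmost entry strictly greater than the inserted value down to the next row. The recording tableau Q records, in position (i, j), the step at which that cell was added to P.
  Insert 9 (step 1): P = [9];  Q = [1]
  Insert 7 (step 2): P = [7] / [9];  Q = [1] / [2]
  Insert 8 (step 3): P = [7, 8] / [9];  Q = [1, 3] / [2]
  Insert 3 (step 4): P = [3, 8] / [7] / [9];  Q = [1, 3] / [2] / [4]
  Insert 5 (step 5): P = [3, 5] / [7, 8] / [9];  Q = [1, 3] / [2, 5] / [4]
  Insert 1 (step 6): P = [1, 5] / [3, 8] / [7] / [9];  Q = [1, 3] / [2, 5] / [4] / [6]
  Insert 2 (step 7): P = [1, 2] / [3, 5] / [7, 8] / [9];  Q = [1, 3] / [2, 5] / [4, 7] / [6]
  Insert 4 (step 8): P = [1, 2, 4] / [3, 5] / [7, 8] / [9];  Q = [1, 3, 8] / [2, 5] / [4, 7] / [6]
  Insert 6 (step 9): P = [1, 2, 4, 6] / [3, 5] / [7, 8] / [9];  Q = [1, 3, 8, 9] / [2, 5] / [4, 7] / [6]
Final shape: (4, 2, 2, 1).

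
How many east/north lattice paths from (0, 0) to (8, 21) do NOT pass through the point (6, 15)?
Number of paths = 2772753

Total paths from (0, 0) to (8, 21): C(29, 8) = 4292145. Paths through (6, 15): (paths (0, 0) → (6, 15)) × (paths (6, 15) → (8, 21)) = C(21, 6) · C(8, 2) = 54264 · 28 = 1519392. Avoidance count = 4292145 − 1519392 = 2772753.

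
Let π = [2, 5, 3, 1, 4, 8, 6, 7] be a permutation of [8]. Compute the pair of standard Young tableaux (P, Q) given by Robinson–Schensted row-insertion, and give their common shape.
P = [1, 3, 4, 6, 7] / [2, 8] / [5];  Q = [1, 2, 5, 6, 8] / [3, 7] / [4];  common shape = (5, 2, 1)

Row-insert the values π_1, π_2, … into P one at a time, bumping the leftmost entry strictly greater than the inserted value down to the next row. The recording tableau Q records, in position (i, j), the step at which that cell was added to P.
  Insert 2 (step 1): P = [2];  Q = [1]
  Insert 5 (step 2): P = [2, 5];  Q = [1, 2]
  Insert 3 (step 3): P = [2, 3] / [5];  Q = [1, 2] / [3]
  Insert 1 (step 4): P = [1, 3] / [2] / [5];  Q = [1, 2] / [3] / [4]
  Insert 4 (step 5): P = [1, 3, 4] / [2] / [5];  Q = [1, 2, 5] / [3] / [4]
  Insert 8 (step 6): P = [1, 3, 4, 8] / [2] / [5];  Q = [1, 2, 5, 6] / [3] / [4]
  Insert 6 (step 7): P = [1, 3, 4, 6] / [2, 8] / [5];  Q = [1, 2, 5, 6] / [3, 7] / [4]
  Insert 7 (step 8): P = [1, 3, 4, 6, 7] / [2, 8] / [5];  Q = [1, 2, 5, 6, 8] / [3, 7] / [4]
Final shape: (5, 2, 1).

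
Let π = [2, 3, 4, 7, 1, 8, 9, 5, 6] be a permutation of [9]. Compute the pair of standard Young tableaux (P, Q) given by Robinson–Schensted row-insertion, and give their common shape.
P = [1, 3, 4, 5, 6, 9] / [2, 7, 8];  Q = [1, 2, 3, 4, 6, 7] / [5, 8, 9];  common shape = (6, 3)

Row-insert the values π_1, π_2, … into P one at a time, bumping the leftmost entry strictly greater than the inserted value down to the next row. The recording tableau Q records, in position (i, j), the step at which that cell was added to P.
  Insert 2 (step 1): P = [2];  Q = [1]
  Insert 3 (step 2): P = [2, 3];  Q = [1, 2]
  Insert 4 (step 3): P = [2, 3, 4];  Q = [1, 2, 3]
  Insert 7 (step 4): P = [2, 3, 4, 7];  Q = [1, 2, 3, 4]
  Insert 1 (step 5): P = [1, 3, 4, 7] / [2];  Q = [1, 2, 3, 4] / [5]
  Insert 8 (step 6): P = [1, 3, 4, 7, 8] / [2];  Q = [1, 2, 3, 4, 6] / [5]
  Insert 9 (step 7): P = [1, 3, 4, 7, 8, 9] / [2];  Q = [1, 2, 3, 4, 6, 7] / [5]
  Insert 5 (step 8): P = [1, 3, 4, 5, 8, 9] / [2, 7];  Q = [1, 2, 3, 4, 6, 7] / [5, 8]
  Insert 6 (step 9): P = [1, 3, 4, 5, 6, 9] / [2, 7, 8];  Q = [1, 2, 3, 4, 6, 7] / [5, 8, 9]
Final shape: (6, 3).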